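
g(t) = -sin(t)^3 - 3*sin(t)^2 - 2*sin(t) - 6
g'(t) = -3*sin(t)^2*cos(t) - 6*sin(t)*cos(t) - 2*cos(t)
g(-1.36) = -5.98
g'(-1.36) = 0.21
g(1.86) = -11.55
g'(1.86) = 3.00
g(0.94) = -10.10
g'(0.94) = -5.19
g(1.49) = -11.96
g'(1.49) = -0.88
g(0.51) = -7.81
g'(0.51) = -4.93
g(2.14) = -10.41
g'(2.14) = 4.95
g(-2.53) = -5.65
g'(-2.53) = -0.37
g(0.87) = -9.73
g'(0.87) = -5.38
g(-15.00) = -5.69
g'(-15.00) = -0.48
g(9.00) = -7.40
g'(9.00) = 4.54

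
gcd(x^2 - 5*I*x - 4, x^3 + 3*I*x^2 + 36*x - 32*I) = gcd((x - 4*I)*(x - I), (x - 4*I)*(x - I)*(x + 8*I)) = x^2 - 5*I*x - 4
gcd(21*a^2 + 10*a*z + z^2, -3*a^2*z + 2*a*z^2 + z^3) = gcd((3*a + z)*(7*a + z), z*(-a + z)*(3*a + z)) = 3*a + z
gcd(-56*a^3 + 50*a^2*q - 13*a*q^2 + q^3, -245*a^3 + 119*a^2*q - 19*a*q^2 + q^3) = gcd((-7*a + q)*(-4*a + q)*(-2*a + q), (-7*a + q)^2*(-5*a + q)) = -7*a + q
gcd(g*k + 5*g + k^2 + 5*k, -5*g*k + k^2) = 1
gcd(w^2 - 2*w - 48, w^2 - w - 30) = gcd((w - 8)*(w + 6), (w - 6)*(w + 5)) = 1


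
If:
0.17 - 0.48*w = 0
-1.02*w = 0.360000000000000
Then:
No Solution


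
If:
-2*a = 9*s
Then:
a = -9*s/2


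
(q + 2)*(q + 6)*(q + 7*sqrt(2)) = q^3 + 8*q^2 + 7*sqrt(2)*q^2 + 12*q + 56*sqrt(2)*q + 84*sqrt(2)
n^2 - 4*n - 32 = (n - 8)*(n + 4)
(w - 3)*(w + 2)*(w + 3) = w^3 + 2*w^2 - 9*w - 18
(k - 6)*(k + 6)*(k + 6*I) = k^3 + 6*I*k^2 - 36*k - 216*I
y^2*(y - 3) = y^3 - 3*y^2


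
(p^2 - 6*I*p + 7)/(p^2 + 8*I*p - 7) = (p - 7*I)/(p + 7*I)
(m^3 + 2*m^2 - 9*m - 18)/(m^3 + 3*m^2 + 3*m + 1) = (m^3 + 2*m^2 - 9*m - 18)/(m^3 + 3*m^2 + 3*m + 1)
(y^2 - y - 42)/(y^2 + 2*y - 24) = (y - 7)/(y - 4)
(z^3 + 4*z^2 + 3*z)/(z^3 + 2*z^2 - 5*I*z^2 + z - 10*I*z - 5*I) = z*(z + 3)/(z^2 + z*(1 - 5*I) - 5*I)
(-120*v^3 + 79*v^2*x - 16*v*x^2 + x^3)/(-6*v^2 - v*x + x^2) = (40*v^2 - 13*v*x + x^2)/(2*v + x)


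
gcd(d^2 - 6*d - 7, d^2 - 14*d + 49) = d - 7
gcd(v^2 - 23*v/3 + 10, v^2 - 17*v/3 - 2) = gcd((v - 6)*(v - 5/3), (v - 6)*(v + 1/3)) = v - 6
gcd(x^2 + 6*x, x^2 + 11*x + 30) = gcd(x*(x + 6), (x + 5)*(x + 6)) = x + 6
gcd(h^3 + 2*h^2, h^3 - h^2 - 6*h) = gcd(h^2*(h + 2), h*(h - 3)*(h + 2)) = h^2 + 2*h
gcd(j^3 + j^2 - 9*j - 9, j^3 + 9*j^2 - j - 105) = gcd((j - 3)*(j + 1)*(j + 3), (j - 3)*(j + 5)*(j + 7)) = j - 3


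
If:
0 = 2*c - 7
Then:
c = 7/2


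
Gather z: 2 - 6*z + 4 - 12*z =6 - 18*z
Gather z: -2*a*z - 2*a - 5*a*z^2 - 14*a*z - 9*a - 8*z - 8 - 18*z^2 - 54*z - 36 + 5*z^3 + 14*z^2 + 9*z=-11*a + 5*z^3 + z^2*(-5*a - 4) + z*(-16*a - 53) - 44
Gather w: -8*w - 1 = -8*w - 1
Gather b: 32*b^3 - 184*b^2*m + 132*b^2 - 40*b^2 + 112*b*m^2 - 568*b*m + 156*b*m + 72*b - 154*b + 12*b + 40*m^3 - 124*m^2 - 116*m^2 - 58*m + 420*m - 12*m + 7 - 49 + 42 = 32*b^3 + b^2*(92 - 184*m) + b*(112*m^2 - 412*m - 70) + 40*m^3 - 240*m^2 + 350*m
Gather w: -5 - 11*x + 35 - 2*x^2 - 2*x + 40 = -2*x^2 - 13*x + 70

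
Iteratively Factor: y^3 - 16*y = (y)*(y^2 - 16) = y*(y - 4)*(y + 4)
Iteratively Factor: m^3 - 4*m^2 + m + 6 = (m + 1)*(m^2 - 5*m + 6) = (m - 3)*(m + 1)*(m - 2)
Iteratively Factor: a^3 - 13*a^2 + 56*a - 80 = (a - 4)*(a^2 - 9*a + 20) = (a - 4)^2*(a - 5)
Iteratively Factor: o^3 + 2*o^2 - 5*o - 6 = (o + 1)*(o^2 + o - 6) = (o - 2)*(o + 1)*(o + 3)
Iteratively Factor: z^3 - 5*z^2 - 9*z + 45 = (z + 3)*(z^2 - 8*z + 15) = (z - 5)*(z + 3)*(z - 3)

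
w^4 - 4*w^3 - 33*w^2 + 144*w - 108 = (w - 6)*(w - 3)*(w - 1)*(w + 6)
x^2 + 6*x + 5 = (x + 1)*(x + 5)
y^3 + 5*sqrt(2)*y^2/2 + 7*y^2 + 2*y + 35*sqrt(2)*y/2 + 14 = (y + 7)*(y + sqrt(2)/2)*(y + 2*sqrt(2))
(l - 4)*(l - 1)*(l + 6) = l^3 + l^2 - 26*l + 24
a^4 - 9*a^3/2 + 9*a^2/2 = a^2*(a - 3)*(a - 3/2)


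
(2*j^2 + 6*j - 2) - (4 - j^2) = 3*j^2 + 6*j - 6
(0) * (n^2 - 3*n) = 0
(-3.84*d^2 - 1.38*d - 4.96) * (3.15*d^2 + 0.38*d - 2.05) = -12.096*d^4 - 5.8062*d^3 - 8.2764*d^2 + 0.9442*d + 10.168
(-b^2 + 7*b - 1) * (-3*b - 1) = 3*b^3 - 20*b^2 - 4*b + 1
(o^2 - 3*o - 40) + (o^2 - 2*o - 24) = 2*o^2 - 5*o - 64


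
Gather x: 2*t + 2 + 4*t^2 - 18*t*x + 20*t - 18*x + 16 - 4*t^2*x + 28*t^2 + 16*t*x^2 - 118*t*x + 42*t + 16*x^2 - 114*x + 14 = 32*t^2 + 64*t + x^2*(16*t + 16) + x*(-4*t^2 - 136*t - 132) + 32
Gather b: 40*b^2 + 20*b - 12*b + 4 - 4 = 40*b^2 + 8*b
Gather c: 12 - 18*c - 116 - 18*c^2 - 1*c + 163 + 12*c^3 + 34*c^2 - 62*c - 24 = 12*c^3 + 16*c^2 - 81*c + 35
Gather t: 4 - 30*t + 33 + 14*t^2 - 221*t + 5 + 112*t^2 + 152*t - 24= 126*t^2 - 99*t + 18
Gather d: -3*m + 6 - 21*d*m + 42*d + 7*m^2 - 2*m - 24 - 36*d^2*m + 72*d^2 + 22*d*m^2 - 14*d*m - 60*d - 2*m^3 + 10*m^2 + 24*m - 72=d^2*(72 - 36*m) + d*(22*m^2 - 35*m - 18) - 2*m^3 + 17*m^2 + 19*m - 90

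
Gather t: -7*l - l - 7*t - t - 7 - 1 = -8*l - 8*t - 8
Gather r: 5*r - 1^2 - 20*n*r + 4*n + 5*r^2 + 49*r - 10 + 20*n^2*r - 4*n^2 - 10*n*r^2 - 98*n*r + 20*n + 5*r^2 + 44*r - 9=-4*n^2 + 24*n + r^2*(10 - 10*n) + r*(20*n^2 - 118*n + 98) - 20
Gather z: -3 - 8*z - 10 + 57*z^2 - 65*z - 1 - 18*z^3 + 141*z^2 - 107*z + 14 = -18*z^3 + 198*z^2 - 180*z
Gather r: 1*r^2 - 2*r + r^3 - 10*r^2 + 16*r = r^3 - 9*r^2 + 14*r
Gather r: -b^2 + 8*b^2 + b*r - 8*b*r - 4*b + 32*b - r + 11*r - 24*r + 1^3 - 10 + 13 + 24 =7*b^2 + 28*b + r*(-7*b - 14) + 28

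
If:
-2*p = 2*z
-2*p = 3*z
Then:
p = 0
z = 0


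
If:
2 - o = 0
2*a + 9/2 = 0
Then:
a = -9/4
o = 2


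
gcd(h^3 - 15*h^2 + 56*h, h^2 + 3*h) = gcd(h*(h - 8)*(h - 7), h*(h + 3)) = h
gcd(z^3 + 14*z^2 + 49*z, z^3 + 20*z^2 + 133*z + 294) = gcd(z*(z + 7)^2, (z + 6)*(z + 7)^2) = z^2 + 14*z + 49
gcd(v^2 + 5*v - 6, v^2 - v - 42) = v + 6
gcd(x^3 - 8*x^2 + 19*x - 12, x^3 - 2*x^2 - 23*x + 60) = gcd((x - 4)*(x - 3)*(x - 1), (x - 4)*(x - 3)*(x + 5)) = x^2 - 7*x + 12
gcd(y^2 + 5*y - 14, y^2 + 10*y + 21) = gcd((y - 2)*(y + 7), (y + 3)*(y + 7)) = y + 7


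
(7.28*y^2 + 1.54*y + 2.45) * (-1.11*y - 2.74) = -8.0808*y^3 - 21.6566*y^2 - 6.9391*y - 6.713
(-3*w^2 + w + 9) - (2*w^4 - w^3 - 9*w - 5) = -2*w^4 + w^3 - 3*w^2 + 10*w + 14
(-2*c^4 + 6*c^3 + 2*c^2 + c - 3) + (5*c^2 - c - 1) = -2*c^4 + 6*c^3 + 7*c^2 - 4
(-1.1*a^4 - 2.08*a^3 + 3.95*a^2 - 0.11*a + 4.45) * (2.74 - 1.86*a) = 2.046*a^5 + 0.8548*a^4 - 13.0462*a^3 + 11.0276*a^2 - 8.5784*a + 12.193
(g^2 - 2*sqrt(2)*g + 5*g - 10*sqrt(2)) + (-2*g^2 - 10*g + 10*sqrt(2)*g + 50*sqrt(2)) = -g^2 - 5*g + 8*sqrt(2)*g + 40*sqrt(2)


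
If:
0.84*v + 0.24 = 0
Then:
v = -0.29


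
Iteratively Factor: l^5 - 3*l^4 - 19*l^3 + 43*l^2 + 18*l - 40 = (l - 1)*(l^4 - 2*l^3 - 21*l^2 + 22*l + 40) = (l - 2)*(l - 1)*(l^3 - 21*l - 20) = (l - 2)*(l - 1)*(l + 1)*(l^2 - l - 20) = (l - 2)*(l - 1)*(l + 1)*(l + 4)*(l - 5)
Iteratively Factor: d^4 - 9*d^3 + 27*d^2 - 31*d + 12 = (d - 1)*(d^3 - 8*d^2 + 19*d - 12) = (d - 3)*(d - 1)*(d^2 - 5*d + 4) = (d - 3)*(d - 1)^2*(d - 4)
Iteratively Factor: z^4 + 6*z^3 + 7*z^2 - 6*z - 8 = (z + 2)*(z^3 + 4*z^2 - z - 4) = (z - 1)*(z + 2)*(z^2 + 5*z + 4) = (z - 1)*(z + 1)*(z + 2)*(z + 4)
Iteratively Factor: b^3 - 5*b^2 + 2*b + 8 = (b - 2)*(b^2 - 3*b - 4) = (b - 4)*(b - 2)*(b + 1)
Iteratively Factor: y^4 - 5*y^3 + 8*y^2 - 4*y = (y)*(y^3 - 5*y^2 + 8*y - 4) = y*(y - 2)*(y^2 - 3*y + 2) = y*(y - 2)^2*(y - 1)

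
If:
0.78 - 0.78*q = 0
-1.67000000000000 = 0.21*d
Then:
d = -7.95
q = 1.00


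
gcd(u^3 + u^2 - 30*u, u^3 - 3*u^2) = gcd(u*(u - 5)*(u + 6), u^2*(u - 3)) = u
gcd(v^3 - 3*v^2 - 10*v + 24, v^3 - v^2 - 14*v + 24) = v - 2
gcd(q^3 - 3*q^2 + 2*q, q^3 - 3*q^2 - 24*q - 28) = 1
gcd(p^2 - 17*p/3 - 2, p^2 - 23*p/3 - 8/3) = p + 1/3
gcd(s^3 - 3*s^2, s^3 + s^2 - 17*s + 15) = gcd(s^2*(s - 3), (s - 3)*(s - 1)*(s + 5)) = s - 3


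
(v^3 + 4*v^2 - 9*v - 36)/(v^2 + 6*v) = (v^3 + 4*v^2 - 9*v - 36)/(v*(v + 6))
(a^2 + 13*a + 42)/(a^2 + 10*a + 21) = (a + 6)/(a + 3)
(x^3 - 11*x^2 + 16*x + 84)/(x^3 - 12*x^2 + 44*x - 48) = (x^2 - 5*x - 14)/(x^2 - 6*x + 8)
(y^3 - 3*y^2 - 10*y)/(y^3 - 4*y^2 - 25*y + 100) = y*(y + 2)/(y^2 + y - 20)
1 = 1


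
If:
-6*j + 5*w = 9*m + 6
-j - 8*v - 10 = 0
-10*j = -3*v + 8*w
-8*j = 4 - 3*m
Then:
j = -1302/2335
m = -1076/7005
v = -2756/2335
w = 594/2335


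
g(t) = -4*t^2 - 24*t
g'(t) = -8*t - 24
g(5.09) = -225.79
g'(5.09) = -64.72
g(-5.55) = 9.99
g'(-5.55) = 20.40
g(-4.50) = 27.00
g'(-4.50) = 12.00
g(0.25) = -6.25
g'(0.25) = -26.00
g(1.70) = -52.36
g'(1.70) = -37.60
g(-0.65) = 13.91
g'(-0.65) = -18.80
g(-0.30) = 6.84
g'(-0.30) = -21.60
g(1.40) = -41.44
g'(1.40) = -35.20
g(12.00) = -864.00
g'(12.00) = -120.00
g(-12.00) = -288.00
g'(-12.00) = 72.00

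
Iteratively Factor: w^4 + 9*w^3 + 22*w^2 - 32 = (w - 1)*(w^3 + 10*w^2 + 32*w + 32) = (w - 1)*(w + 4)*(w^2 + 6*w + 8) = (w - 1)*(w + 4)^2*(w + 2)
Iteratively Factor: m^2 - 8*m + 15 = (m - 3)*(m - 5)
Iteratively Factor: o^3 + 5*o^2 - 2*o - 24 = (o - 2)*(o^2 + 7*o + 12) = (o - 2)*(o + 3)*(o + 4)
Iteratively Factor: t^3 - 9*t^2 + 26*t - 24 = (t - 4)*(t^2 - 5*t + 6) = (t - 4)*(t - 3)*(t - 2)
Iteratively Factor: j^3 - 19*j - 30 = (j + 2)*(j^2 - 2*j - 15) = (j - 5)*(j + 2)*(j + 3)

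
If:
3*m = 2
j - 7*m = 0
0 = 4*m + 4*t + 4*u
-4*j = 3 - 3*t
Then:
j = 14/3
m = 2/3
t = 65/9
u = -71/9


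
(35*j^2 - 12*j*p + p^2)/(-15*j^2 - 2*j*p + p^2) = (-7*j + p)/(3*j + p)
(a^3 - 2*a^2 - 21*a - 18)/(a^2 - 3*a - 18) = a + 1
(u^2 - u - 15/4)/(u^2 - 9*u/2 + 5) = (u + 3/2)/(u - 2)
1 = 1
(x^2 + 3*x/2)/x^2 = (x + 3/2)/x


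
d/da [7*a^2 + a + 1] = 14*a + 1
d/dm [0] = 0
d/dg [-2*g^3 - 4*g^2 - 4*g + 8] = -6*g^2 - 8*g - 4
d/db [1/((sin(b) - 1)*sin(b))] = (-2/tan(b) + cos(b)/sin(b)^2)/(sin(b) - 1)^2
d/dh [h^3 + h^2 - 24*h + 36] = 3*h^2 + 2*h - 24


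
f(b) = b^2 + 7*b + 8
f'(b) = 2*b + 7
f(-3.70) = -4.21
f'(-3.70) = -0.40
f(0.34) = 10.50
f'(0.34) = 7.68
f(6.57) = 97.15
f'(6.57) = 20.14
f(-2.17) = -2.48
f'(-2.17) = 2.66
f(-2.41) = -3.06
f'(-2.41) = 2.18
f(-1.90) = -1.69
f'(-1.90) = 3.20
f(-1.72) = -1.08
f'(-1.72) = 3.56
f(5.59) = 78.38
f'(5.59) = 18.18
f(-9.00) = 26.00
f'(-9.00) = -11.00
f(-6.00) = 2.00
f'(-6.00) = -5.00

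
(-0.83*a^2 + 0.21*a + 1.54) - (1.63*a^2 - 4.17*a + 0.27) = -2.46*a^2 + 4.38*a + 1.27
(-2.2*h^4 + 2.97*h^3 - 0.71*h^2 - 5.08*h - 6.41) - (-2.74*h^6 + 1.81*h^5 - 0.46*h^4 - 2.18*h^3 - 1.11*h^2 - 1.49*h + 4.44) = 2.74*h^6 - 1.81*h^5 - 1.74*h^4 + 5.15*h^3 + 0.4*h^2 - 3.59*h - 10.85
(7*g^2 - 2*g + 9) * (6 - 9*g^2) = -63*g^4 + 18*g^3 - 39*g^2 - 12*g + 54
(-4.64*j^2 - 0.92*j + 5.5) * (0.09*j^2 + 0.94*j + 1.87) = -0.4176*j^4 - 4.4444*j^3 - 9.0466*j^2 + 3.4496*j + 10.285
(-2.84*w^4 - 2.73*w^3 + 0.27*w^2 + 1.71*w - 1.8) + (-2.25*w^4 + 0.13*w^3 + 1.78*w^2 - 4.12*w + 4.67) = -5.09*w^4 - 2.6*w^3 + 2.05*w^2 - 2.41*w + 2.87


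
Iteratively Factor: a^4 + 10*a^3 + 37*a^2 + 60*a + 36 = (a + 2)*(a^3 + 8*a^2 + 21*a + 18) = (a + 2)^2*(a^2 + 6*a + 9) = (a + 2)^2*(a + 3)*(a + 3)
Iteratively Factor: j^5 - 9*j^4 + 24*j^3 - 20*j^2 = (j)*(j^4 - 9*j^3 + 24*j^2 - 20*j) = j*(j - 2)*(j^3 - 7*j^2 + 10*j) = j*(j - 5)*(j - 2)*(j^2 - 2*j) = j*(j - 5)*(j - 2)^2*(j)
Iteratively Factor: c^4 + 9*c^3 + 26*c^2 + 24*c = (c)*(c^3 + 9*c^2 + 26*c + 24) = c*(c + 3)*(c^2 + 6*c + 8) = c*(c + 2)*(c + 3)*(c + 4)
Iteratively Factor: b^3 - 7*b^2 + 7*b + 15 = (b - 3)*(b^2 - 4*b - 5) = (b - 3)*(b + 1)*(b - 5)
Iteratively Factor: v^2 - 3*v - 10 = (v - 5)*(v + 2)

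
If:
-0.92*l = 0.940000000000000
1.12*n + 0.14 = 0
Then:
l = -1.02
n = -0.12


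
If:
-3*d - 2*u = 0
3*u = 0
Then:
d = 0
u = 0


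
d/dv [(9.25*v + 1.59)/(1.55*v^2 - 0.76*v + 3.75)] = (-14.3375*v^2 - 4.929*v + 35.8959)/(2.4025*v^4 - 2.356*v^3 + 12.2026*v^2 - 5.7*v + 14.0625)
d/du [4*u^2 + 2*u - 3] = 8*u + 2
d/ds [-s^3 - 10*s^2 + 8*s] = -3*s^2 - 20*s + 8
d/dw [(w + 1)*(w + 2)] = 2*w + 3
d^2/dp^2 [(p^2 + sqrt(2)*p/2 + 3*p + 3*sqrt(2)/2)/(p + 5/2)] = 4*(-5 + sqrt(2))/(8*p^3 + 60*p^2 + 150*p + 125)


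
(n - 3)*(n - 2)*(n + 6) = n^3 + n^2 - 24*n + 36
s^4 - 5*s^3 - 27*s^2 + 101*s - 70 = (s - 7)*(s - 2)*(s - 1)*(s + 5)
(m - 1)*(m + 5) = m^2 + 4*m - 5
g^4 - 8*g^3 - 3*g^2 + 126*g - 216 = (g - 6)*(g - 3)^2*(g + 4)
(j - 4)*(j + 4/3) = j^2 - 8*j/3 - 16/3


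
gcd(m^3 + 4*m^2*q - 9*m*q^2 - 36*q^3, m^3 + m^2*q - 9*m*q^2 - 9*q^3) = -m^2 + 9*q^2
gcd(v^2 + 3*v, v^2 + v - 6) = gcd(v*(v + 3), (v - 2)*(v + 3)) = v + 3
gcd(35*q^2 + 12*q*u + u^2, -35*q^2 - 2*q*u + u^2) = 5*q + u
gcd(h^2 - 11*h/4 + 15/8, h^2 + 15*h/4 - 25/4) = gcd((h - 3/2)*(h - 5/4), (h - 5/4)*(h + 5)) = h - 5/4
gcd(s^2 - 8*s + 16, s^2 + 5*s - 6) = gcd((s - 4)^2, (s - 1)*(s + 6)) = 1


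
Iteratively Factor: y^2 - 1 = (y + 1)*(y - 1)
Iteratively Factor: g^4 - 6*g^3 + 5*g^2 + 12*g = (g - 4)*(g^3 - 2*g^2 - 3*g) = (g - 4)*(g + 1)*(g^2 - 3*g) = g*(g - 4)*(g + 1)*(g - 3)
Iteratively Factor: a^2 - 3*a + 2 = (a - 1)*(a - 2)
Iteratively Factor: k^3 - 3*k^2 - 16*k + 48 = (k + 4)*(k^2 - 7*k + 12) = (k - 3)*(k + 4)*(k - 4)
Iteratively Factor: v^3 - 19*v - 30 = (v + 2)*(v^2 - 2*v - 15) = (v + 2)*(v + 3)*(v - 5)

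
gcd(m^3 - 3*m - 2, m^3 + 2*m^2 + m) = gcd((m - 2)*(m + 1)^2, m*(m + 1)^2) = m^2 + 2*m + 1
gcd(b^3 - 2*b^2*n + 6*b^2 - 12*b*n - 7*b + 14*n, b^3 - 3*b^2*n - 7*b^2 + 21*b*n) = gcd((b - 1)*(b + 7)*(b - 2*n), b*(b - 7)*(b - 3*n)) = 1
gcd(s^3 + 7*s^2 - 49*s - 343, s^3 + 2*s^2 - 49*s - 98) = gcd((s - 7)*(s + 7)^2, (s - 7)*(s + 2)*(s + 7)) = s^2 - 49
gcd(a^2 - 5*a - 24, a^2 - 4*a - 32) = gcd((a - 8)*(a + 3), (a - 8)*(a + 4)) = a - 8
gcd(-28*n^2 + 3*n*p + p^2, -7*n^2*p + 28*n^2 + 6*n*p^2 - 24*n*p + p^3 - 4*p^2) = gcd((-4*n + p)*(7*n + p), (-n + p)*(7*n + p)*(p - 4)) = 7*n + p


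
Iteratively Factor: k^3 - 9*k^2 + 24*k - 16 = (k - 4)*(k^2 - 5*k + 4) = (k - 4)*(k - 1)*(k - 4)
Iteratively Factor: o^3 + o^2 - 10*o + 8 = (o - 1)*(o^2 + 2*o - 8) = (o - 2)*(o - 1)*(o + 4)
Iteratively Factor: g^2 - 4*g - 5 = (g - 5)*(g + 1)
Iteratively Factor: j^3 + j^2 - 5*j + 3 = (j - 1)*(j^2 + 2*j - 3) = (j - 1)*(j + 3)*(j - 1)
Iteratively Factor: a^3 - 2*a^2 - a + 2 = (a + 1)*(a^2 - 3*a + 2) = (a - 1)*(a + 1)*(a - 2)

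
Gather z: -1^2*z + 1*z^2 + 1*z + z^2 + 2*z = 2*z^2 + 2*z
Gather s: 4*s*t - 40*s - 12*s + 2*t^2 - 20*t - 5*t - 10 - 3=s*(4*t - 52) + 2*t^2 - 25*t - 13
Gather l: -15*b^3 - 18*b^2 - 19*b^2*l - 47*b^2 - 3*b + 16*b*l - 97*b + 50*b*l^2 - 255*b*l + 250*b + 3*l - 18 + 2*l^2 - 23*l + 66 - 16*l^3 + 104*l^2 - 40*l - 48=-15*b^3 - 65*b^2 + 150*b - 16*l^3 + l^2*(50*b + 106) + l*(-19*b^2 - 239*b - 60)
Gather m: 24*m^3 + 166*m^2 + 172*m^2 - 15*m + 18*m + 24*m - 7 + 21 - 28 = 24*m^3 + 338*m^2 + 27*m - 14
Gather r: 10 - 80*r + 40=50 - 80*r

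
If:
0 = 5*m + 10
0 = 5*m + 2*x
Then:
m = -2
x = 5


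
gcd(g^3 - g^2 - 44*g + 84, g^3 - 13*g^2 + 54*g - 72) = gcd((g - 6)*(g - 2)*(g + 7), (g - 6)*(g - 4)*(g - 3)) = g - 6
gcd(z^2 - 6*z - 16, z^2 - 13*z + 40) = z - 8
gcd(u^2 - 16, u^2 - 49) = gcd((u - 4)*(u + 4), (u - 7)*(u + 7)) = 1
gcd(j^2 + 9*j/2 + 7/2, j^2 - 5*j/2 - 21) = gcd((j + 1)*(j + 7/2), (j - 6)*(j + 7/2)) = j + 7/2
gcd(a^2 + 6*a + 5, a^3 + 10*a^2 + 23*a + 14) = a + 1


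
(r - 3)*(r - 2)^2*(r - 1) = r^4 - 8*r^3 + 23*r^2 - 28*r + 12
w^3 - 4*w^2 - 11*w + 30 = (w - 5)*(w - 2)*(w + 3)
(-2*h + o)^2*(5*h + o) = 20*h^3 - 16*h^2*o + h*o^2 + o^3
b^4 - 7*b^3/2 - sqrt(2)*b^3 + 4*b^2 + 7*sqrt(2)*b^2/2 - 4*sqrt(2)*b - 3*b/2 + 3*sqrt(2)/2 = (b - 3/2)*(b - 1)^2*(b - sqrt(2))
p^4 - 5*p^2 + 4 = (p - 2)*(p - 1)*(p + 1)*(p + 2)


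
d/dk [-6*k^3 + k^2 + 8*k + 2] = -18*k^2 + 2*k + 8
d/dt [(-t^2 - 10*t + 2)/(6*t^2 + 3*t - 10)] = (57*t^2 - 4*t + 94)/(36*t^4 + 36*t^3 - 111*t^2 - 60*t + 100)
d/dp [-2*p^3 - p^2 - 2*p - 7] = -6*p^2 - 2*p - 2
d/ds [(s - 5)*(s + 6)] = 2*s + 1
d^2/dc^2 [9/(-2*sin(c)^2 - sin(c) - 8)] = 9*(16*sin(c)^4 + 6*sin(c)^3 - 87*sin(c)^2 - 20*sin(c) + 30)/(sin(c) - cos(2*c) + 9)^3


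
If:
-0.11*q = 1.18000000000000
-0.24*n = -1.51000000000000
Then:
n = 6.29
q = -10.73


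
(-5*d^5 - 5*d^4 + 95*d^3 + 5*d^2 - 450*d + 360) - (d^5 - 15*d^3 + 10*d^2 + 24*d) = -6*d^5 - 5*d^4 + 110*d^3 - 5*d^2 - 474*d + 360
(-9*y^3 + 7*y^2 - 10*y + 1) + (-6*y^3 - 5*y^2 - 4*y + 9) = -15*y^3 + 2*y^2 - 14*y + 10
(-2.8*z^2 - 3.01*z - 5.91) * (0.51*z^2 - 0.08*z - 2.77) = -1.428*z^4 - 1.3111*z^3 + 4.9827*z^2 + 8.8105*z + 16.3707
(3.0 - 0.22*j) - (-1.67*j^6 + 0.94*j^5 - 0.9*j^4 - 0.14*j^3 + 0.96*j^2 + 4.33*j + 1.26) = 1.67*j^6 - 0.94*j^5 + 0.9*j^4 + 0.14*j^3 - 0.96*j^2 - 4.55*j + 1.74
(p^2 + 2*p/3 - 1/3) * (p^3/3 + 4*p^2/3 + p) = p^5/3 + 14*p^4/9 + 16*p^3/9 + 2*p^2/9 - p/3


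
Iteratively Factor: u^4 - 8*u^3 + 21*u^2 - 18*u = (u)*(u^3 - 8*u^2 + 21*u - 18) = u*(u - 3)*(u^2 - 5*u + 6) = u*(u - 3)^2*(u - 2)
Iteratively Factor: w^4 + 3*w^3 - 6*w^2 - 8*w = (w + 1)*(w^3 + 2*w^2 - 8*w) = (w + 1)*(w + 4)*(w^2 - 2*w) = (w - 2)*(w + 1)*(w + 4)*(w)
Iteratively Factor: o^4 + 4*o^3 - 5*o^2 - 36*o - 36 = (o + 2)*(o^3 + 2*o^2 - 9*o - 18) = (o + 2)^2*(o^2 - 9) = (o + 2)^2*(o + 3)*(o - 3)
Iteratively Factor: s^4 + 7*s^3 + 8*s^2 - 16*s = (s - 1)*(s^3 + 8*s^2 + 16*s) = (s - 1)*(s + 4)*(s^2 + 4*s) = s*(s - 1)*(s + 4)*(s + 4)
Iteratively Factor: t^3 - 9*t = (t)*(t^2 - 9) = t*(t + 3)*(t - 3)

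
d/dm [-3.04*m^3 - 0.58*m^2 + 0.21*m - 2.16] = -9.12*m^2 - 1.16*m + 0.21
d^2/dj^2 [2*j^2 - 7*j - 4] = 4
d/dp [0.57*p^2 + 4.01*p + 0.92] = 1.14*p + 4.01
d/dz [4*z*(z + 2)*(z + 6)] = 12*z^2 + 64*z + 48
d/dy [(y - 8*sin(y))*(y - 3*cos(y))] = (y - 8*sin(y))*(3*sin(y) + 1) - (y - 3*cos(y))*(8*cos(y) - 1)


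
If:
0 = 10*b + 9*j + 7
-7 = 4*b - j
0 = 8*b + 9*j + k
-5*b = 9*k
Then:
No Solution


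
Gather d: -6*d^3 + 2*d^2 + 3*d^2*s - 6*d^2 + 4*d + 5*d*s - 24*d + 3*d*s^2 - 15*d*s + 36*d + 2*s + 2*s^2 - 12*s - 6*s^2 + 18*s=-6*d^3 + d^2*(3*s - 4) + d*(3*s^2 - 10*s + 16) - 4*s^2 + 8*s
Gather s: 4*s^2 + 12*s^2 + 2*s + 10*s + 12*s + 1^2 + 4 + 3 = 16*s^2 + 24*s + 8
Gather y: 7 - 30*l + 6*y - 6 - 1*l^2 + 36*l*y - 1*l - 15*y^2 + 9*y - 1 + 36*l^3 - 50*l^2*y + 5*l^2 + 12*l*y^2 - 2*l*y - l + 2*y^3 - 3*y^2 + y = 36*l^3 + 4*l^2 - 32*l + 2*y^3 + y^2*(12*l - 18) + y*(-50*l^2 + 34*l + 16)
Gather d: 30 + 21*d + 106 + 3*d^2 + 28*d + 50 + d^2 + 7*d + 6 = 4*d^2 + 56*d + 192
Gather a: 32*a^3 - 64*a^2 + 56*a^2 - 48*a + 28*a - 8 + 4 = 32*a^3 - 8*a^2 - 20*a - 4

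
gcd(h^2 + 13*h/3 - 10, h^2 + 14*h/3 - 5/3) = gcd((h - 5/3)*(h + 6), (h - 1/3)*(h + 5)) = 1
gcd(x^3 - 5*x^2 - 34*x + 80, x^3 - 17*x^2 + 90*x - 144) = x - 8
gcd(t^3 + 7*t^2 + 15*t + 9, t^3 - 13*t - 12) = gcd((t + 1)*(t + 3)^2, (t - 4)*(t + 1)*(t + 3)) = t^2 + 4*t + 3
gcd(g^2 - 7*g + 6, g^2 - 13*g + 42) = g - 6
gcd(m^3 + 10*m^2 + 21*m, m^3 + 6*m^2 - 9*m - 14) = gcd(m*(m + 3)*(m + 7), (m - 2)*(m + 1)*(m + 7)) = m + 7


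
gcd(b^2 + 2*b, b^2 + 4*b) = b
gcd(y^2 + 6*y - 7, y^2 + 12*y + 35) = y + 7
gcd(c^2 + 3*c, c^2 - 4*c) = c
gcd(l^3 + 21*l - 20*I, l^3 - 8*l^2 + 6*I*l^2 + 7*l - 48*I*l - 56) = l - I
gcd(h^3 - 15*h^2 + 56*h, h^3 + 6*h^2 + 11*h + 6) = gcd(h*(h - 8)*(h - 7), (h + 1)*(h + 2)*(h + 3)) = 1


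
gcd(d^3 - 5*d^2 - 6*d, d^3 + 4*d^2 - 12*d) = d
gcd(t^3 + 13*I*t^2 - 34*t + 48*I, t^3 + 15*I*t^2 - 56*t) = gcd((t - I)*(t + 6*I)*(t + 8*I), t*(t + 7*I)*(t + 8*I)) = t + 8*I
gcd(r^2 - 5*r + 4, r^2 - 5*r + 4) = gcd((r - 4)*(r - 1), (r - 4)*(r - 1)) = r^2 - 5*r + 4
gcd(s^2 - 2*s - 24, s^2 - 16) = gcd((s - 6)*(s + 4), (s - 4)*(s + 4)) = s + 4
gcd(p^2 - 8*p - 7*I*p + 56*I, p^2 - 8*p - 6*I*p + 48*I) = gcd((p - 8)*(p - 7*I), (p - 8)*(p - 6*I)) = p - 8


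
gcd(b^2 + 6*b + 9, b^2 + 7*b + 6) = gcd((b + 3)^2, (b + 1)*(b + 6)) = 1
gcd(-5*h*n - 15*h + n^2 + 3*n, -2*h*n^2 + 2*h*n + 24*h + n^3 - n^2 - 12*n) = n + 3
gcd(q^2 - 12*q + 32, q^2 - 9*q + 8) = q - 8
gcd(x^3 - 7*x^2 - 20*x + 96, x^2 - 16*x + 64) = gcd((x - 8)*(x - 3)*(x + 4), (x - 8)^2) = x - 8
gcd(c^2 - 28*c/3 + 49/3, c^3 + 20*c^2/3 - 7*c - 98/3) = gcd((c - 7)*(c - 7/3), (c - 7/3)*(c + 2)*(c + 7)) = c - 7/3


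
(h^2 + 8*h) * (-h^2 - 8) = -h^4 - 8*h^3 - 8*h^2 - 64*h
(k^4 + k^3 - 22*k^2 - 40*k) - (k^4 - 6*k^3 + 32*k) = 7*k^3 - 22*k^2 - 72*k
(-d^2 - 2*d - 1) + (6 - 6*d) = -d^2 - 8*d + 5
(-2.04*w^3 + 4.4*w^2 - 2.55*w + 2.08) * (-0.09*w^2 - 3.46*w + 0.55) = 0.1836*w^5 + 6.6624*w^4 - 16.1165*w^3 + 11.0558*w^2 - 8.5993*w + 1.144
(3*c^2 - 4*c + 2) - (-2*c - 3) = 3*c^2 - 2*c + 5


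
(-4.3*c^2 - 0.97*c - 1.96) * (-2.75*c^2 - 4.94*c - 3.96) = 11.825*c^4 + 23.9095*c^3 + 27.2098*c^2 + 13.5236*c + 7.7616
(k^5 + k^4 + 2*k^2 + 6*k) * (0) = 0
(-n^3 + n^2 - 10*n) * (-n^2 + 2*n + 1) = n^5 - 3*n^4 + 11*n^3 - 19*n^2 - 10*n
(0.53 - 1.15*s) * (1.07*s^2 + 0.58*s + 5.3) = -1.2305*s^3 - 0.0998999999999999*s^2 - 5.7876*s + 2.809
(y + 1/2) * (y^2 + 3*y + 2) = y^3 + 7*y^2/2 + 7*y/2 + 1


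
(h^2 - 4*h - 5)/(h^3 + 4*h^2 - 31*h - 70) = (h + 1)/(h^2 + 9*h + 14)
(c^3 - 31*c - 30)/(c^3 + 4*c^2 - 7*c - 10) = (c - 6)/(c - 2)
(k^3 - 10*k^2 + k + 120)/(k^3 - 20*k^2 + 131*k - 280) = (k + 3)/(k - 7)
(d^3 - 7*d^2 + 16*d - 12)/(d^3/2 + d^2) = 2*(d^3 - 7*d^2 + 16*d - 12)/(d^2*(d + 2))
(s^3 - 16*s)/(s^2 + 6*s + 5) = s*(s^2 - 16)/(s^2 + 6*s + 5)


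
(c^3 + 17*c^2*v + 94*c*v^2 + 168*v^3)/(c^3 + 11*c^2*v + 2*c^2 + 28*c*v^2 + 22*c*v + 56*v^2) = (c + 6*v)/(c + 2)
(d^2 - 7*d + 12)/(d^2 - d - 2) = (-d^2 + 7*d - 12)/(-d^2 + d + 2)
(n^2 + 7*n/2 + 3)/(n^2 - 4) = (n + 3/2)/(n - 2)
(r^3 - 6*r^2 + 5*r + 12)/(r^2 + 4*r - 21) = (r^2 - 3*r - 4)/(r + 7)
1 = 1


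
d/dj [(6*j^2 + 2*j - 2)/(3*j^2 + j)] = 2*(6*j + 1)/(j^2*(9*j^2 + 6*j + 1))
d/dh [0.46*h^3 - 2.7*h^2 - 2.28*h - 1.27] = 1.38*h^2 - 5.4*h - 2.28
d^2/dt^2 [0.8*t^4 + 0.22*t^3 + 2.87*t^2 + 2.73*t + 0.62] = 9.6*t^2 + 1.32*t + 5.74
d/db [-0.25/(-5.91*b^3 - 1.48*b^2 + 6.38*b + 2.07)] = (-4.4325*b^2 - 0.74*b + 1.595)/(5.91*b^3 + 1.48*b^2 - 6.38*b - 2.07)^2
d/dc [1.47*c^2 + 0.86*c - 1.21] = 2.94*c + 0.86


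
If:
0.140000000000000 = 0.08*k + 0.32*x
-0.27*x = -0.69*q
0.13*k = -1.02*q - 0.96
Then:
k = -37.55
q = 3.84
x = 9.82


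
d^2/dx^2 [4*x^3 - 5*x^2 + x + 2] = 24*x - 10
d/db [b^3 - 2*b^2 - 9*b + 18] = 3*b^2 - 4*b - 9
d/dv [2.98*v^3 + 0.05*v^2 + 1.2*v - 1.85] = 8.94*v^2 + 0.1*v + 1.2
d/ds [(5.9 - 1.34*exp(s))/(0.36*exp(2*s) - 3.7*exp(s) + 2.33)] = (0.4824*exp(2*s) - 4.248*exp(s) + 18.7078)*exp(s)/(0.1296*exp(4*s) - 2.664*exp(3*s) + 15.3676*exp(2*s) - 17.242*exp(s) + 5.4289)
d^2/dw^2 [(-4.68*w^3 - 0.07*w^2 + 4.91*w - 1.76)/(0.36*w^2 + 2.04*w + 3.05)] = (-1.77635683940025e-15*w^5 - 27.299808*w^3 - 175.621176*w^2 - 301.316544*w - 73.186262)/(0.046656*w^6 + 0.793152*w^5 + 5.680368*w^4 + 21.929184*w^3 + 48.12534*w^2 + 56.9313*w + 28.372625)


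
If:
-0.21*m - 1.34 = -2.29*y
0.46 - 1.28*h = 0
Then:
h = 0.36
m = 10.9047619047619*y - 6.38095238095238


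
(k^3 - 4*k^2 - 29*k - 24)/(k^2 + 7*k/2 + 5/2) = 2*(k^2 - 5*k - 24)/(2*k + 5)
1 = 1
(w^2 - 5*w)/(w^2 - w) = (w - 5)/(w - 1)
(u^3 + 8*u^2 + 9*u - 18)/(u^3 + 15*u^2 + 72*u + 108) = (u - 1)/(u + 6)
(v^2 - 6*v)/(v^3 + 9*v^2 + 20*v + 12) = v*(v - 6)/(v^3 + 9*v^2 + 20*v + 12)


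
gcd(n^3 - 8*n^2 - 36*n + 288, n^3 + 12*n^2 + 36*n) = n + 6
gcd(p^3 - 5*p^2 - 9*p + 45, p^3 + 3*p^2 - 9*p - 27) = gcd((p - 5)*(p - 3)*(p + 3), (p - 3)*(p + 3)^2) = p^2 - 9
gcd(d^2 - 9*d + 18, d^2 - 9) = d - 3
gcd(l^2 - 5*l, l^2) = l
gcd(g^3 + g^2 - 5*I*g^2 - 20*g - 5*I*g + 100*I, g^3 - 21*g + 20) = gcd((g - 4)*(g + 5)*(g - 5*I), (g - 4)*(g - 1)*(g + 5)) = g^2 + g - 20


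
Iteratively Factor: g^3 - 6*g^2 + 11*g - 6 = (g - 3)*(g^2 - 3*g + 2) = (g - 3)*(g - 1)*(g - 2)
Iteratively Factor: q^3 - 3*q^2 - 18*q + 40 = (q - 2)*(q^2 - q - 20) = (q - 5)*(q - 2)*(q + 4)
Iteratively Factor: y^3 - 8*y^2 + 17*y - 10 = (y - 5)*(y^2 - 3*y + 2) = (y - 5)*(y - 2)*(y - 1)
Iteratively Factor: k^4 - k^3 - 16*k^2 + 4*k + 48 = (k - 2)*(k^3 + k^2 - 14*k - 24) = (k - 2)*(k + 3)*(k^2 - 2*k - 8) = (k - 4)*(k - 2)*(k + 3)*(k + 2)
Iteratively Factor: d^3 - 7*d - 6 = (d - 3)*(d^2 + 3*d + 2) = (d - 3)*(d + 1)*(d + 2)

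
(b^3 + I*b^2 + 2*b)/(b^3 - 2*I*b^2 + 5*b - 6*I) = b/(b - 3*I)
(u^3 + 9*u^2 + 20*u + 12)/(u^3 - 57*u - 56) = (u^2 + 8*u + 12)/(u^2 - u - 56)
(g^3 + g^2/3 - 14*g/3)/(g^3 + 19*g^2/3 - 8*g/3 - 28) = g/(g + 6)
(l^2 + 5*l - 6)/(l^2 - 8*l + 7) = (l + 6)/(l - 7)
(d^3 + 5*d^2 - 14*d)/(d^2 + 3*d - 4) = d*(d^2 + 5*d - 14)/(d^2 + 3*d - 4)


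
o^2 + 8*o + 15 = (o + 3)*(o + 5)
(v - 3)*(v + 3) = v^2 - 9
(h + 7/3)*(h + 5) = h^2 + 22*h/3 + 35/3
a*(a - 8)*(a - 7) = a^3 - 15*a^2 + 56*a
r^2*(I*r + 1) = I*r^3 + r^2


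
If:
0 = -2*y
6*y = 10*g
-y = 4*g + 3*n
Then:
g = 0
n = 0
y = 0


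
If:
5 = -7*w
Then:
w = -5/7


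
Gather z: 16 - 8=8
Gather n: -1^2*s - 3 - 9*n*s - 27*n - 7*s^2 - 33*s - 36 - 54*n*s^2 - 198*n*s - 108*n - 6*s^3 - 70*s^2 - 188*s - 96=n*(-54*s^2 - 207*s - 135) - 6*s^3 - 77*s^2 - 222*s - 135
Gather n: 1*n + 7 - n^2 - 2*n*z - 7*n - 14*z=-n^2 + n*(-2*z - 6) - 14*z + 7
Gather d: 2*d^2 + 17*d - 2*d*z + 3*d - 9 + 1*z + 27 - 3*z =2*d^2 + d*(20 - 2*z) - 2*z + 18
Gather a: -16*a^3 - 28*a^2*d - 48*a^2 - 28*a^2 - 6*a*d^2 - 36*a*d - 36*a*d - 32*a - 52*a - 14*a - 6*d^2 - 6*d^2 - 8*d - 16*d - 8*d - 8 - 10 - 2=-16*a^3 + a^2*(-28*d - 76) + a*(-6*d^2 - 72*d - 98) - 12*d^2 - 32*d - 20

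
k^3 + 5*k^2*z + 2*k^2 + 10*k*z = k*(k + 2)*(k + 5*z)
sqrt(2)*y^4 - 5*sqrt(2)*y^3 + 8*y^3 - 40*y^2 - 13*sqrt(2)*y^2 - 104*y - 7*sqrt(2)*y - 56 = (y - 7)*(y + 1)*(y + 4*sqrt(2))*(sqrt(2)*y + sqrt(2))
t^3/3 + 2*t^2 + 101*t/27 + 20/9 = (t/3 + 1)*(t + 4/3)*(t + 5/3)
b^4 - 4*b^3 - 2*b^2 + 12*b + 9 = (b - 3)^2*(b + 1)^2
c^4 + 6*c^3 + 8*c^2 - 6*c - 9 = (c - 1)*(c + 1)*(c + 3)^2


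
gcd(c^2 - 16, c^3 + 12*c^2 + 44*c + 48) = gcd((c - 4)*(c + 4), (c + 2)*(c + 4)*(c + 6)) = c + 4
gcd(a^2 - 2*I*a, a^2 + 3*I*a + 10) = a - 2*I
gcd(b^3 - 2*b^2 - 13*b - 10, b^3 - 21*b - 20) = b^2 - 4*b - 5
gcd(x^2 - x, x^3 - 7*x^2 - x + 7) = x - 1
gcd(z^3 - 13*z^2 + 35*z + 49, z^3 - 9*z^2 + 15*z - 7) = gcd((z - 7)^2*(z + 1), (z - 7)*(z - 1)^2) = z - 7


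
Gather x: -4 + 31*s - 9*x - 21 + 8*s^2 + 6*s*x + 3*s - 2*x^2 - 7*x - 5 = 8*s^2 + 34*s - 2*x^2 + x*(6*s - 16) - 30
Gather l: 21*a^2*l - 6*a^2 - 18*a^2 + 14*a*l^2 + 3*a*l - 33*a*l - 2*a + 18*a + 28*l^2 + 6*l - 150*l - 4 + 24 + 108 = -24*a^2 + 16*a + l^2*(14*a + 28) + l*(21*a^2 - 30*a - 144) + 128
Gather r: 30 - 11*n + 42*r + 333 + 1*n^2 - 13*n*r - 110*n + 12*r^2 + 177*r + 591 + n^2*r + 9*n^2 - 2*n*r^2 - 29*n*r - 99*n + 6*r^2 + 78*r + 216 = 10*n^2 - 220*n + r^2*(18 - 2*n) + r*(n^2 - 42*n + 297) + 1170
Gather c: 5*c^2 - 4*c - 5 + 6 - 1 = 5*c^2 - 4*c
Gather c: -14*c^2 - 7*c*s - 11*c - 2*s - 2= -14*c^2 + c*(-7*s - 11) - 2*s - 2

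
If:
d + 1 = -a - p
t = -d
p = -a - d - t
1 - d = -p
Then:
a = 2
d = -1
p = -2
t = 1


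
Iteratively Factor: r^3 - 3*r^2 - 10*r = (r - 5)*(r^2 + 2*r) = r*(r - 5)*(r + 2)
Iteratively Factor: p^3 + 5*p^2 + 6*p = (p)*(p^2 + 5*p + 6) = p*(p + 2)*(p + 3)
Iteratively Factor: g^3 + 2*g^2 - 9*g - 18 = (g - 3)*(g^2 + 5*g + 6) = (g - 3)*(g + 3)*(g + 2)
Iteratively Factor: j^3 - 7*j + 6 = (j + 3)*(j^2 - 3*j + 2) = (j - 1)*(j + 3)*(j - 2)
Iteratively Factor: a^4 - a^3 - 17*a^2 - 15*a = (a + 3)*(a^3 - 4*a^2 - 5*a) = a*(a + 3)*(a^2 - 4*a - 5) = a*(a - 5)*(a + 3)*(a + 1)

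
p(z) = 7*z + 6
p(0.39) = 8.73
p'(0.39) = 7.00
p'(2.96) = 7.00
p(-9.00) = -57.00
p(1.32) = 15.24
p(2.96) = 26.72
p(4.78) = 39.46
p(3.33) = 29.31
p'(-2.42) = 7.00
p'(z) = 7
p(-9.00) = -57.00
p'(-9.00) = 7.00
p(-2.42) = -10.94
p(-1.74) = -6.18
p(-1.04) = -1.28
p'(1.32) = 7.00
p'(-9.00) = 7.00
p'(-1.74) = 7.00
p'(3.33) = 7.00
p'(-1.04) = 7.00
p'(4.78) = 7.00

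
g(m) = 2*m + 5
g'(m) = 2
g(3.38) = 11.76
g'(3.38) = 2.00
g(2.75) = 10.50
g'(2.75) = 2.00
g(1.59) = 8.18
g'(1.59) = 2.00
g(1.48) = 7.96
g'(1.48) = 2.00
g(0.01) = 5.02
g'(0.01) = 2.00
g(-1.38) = 2.24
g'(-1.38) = 2.00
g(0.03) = 5.06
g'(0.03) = 2.00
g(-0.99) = 3.02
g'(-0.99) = 2.00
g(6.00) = 17.00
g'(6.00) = 2.00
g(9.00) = 23.00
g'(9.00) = 2.00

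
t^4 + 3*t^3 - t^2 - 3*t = t*(t - 1)*(t + 1)*(t + 3)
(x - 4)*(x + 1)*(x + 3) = x^3 - 13*x - 12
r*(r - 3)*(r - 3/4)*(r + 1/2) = r^4 - 13*r^3/4 + 3*r^2/8 + 9*r/8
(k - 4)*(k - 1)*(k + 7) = k^3 + 2*k^2 - 31*k + 28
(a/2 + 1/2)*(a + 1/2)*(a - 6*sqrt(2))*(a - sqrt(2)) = a^4/2 - 7*sqrt(2)*a^3/2 + 3*a^3/4 - 21*sqrt(2)*a^2/4 + 25*a^2/4 - 7*sqrt(2)*a/4 + 9*a + 3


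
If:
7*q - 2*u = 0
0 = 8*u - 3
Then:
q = 3/28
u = 3/8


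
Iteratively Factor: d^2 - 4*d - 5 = (d - 5)*(d + 1)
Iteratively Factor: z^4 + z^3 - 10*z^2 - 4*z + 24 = (z + 3)*(z^3 - 2*z^2 - 4*z + 8) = (z - 2)*(z + 3)*(z^2 - 4) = (z - 2)^2*(z + 3)*(z + 2)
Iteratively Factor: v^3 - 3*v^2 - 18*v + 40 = (v - 2)*(v^2 - v - 20) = (v - 5)*(v - 2)*(v + 4)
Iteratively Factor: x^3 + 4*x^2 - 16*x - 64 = (x + 4)*(x^2 - 16) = (x - 4)*(x + 4)*(x + 4)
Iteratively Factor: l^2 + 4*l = (l + 4)*(l)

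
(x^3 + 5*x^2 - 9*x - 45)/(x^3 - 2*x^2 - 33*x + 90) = (x^2 + 8*x + 15)/(x^2 + x - 30)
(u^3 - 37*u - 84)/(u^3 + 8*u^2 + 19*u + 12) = (u - 7)/(u + 1)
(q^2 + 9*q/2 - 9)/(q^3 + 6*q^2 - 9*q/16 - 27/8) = 8*(2*q - 3)/(16*q^2 - 9)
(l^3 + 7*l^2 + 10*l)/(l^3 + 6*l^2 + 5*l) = (l + 2)/(l + 1)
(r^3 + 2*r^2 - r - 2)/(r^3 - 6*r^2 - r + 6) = (r + 2)/(r - 6)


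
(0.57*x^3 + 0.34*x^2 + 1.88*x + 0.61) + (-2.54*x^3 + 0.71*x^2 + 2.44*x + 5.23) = -1.97*x^3 + 1.05*x^2 + 4.32*x + 5.84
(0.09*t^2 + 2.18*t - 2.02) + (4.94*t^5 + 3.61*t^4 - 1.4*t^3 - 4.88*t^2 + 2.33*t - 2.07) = 4.94*t^5 + 3.61*t^4 - 1.4*t^3 - 4.79*t^2 + 4.51*t - 4.09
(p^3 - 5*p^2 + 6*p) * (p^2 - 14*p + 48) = p^5 - 19*p^4 + 124*p^3 - 324*p^2 + 288*p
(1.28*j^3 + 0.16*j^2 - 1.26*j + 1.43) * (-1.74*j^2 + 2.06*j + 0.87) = -2.2272*j^5 + 2.3584*j^4 + 3.6356*j^3 - 4.9446*j^2 + 1.8496*j + 1.2441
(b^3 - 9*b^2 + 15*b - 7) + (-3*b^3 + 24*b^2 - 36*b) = -2*b^3 + 15*b^2 - 21*b - 7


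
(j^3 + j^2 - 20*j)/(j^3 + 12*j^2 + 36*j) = (j^2 + j - 20)/(j^2 + 12*j + 36)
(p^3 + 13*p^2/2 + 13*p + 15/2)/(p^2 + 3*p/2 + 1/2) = (2*p^2 + 11*p + 15)/(2*p + 1)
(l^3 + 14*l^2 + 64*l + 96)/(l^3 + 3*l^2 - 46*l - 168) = (l + 4)/(l - 7)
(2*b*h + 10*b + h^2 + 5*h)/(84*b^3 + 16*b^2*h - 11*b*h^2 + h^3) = (h + 5)/(42*b^2 - 13*b*h + h^2)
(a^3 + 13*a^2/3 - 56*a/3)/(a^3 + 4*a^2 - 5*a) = (3*a^2 + 13*a - 56)/(3*(a^2 + 4*a - 5))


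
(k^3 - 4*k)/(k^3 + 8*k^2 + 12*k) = (k - 2)/(k + 6)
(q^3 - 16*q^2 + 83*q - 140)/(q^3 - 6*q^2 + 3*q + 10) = (q^2 - 11*q + 28)/(q^2 - q - 2)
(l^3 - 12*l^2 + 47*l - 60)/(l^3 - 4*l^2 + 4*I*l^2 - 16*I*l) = (l^2 - 8*l + 15)/(l*(l + 4*I))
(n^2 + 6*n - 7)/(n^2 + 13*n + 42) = (n - 1)/(n + 6)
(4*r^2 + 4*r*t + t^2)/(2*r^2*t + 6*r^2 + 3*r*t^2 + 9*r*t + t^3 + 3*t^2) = (2*r + t)/(r*t + 3*r + t^2 + 3*t)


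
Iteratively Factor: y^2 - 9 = (y - 3)*(y + 3)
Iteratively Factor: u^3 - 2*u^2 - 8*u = (u - 4)*(u^2 + 2*u) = u*(u - 4)*(u + 2)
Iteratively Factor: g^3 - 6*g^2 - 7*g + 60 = (g - 4)*(g^2 - 2*g - 15) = (g - 4)*(g + 3)*(g - 5)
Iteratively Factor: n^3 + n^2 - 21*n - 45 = (n - 5)*(n^2 + 6*n + 9) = (n - 5)*(n + 3)*(n + 3)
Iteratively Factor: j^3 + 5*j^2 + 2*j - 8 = (j - 1)*(j^2 + 6*j + 8) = (j - 1)*(j + 2)*(j + 4)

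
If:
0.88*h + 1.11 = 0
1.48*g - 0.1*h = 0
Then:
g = -0.09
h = -1.26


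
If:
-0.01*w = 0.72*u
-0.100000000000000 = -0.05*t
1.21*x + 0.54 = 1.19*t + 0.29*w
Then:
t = 2.00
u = 0.0881226053639847 - 0.0579501915708812*x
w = 4.17241379310345*x - 6.3448275862069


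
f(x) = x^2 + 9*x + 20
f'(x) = 2*x + 9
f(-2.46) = 3.91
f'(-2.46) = 4.08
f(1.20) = 32.24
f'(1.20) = 11.40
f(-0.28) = 17.56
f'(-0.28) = 8.44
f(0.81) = 27.95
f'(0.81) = 10.62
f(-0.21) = 18.15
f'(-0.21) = 8.58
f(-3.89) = 0.12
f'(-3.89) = 1.22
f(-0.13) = 18.85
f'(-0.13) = 8.74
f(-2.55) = 3.55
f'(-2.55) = 3.90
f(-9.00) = 20.00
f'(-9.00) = -9.00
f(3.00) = 56.00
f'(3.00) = 15.00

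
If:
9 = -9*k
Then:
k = -1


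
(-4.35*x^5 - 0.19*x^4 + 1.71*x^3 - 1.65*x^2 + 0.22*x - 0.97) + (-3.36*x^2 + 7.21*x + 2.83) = -4.35*x^5 - 0.19*x^4 + 1.71*x^3 - 5.01*x^2 + 7.43*x + 1.86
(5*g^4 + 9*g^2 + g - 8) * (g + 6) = 5*g^5 + 30*g^4 + 9*g^3 + 55*g^2 - 2*g - 48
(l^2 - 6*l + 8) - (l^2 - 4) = 12 - 6*l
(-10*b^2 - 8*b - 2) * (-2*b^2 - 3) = 20*b^4 + 16*b^3 + 34*b^2 + 24*b + 6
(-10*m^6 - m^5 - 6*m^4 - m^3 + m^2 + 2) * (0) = 0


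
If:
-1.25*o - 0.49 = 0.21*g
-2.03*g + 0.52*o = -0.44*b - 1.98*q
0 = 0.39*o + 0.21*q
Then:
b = 10.9236596736597*q - 10.7651515151515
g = 3.20512820512821*q - 2.33333333333333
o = -0.538461538461538*q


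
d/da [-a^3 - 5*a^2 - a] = -3*a^2 - 10*a - 1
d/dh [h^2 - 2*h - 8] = 2*h - 2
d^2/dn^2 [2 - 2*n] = 0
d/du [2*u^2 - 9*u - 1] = 4*u - 9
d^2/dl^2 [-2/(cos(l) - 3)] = 2*(cos(l)^2 + 3*cos(l) - 2)/(cos(l) - 3)^3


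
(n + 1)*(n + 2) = n^2 + 3*n + 2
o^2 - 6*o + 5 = (o - 5)*(o - 1)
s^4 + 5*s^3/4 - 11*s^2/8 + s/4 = s*(s - 1/2)*(s - 1/4)*(s + 2)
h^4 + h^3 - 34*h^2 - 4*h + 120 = (h - 5)*(h - 2)*(h + 2)*(h + 6)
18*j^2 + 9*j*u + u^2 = (3*j + u)*(6*j + u)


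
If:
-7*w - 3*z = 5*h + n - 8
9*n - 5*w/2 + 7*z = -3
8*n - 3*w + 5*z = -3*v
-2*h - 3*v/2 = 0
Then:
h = -129*z/454 - 233/227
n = 41/227 - 367*z/454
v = 86*z/227 + 932/681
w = 420/227 - 25*z/227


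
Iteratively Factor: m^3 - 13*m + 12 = (m + 4)*(m^2 - 4*m + 3) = (m - 1)*(m + 4)*(m - 3)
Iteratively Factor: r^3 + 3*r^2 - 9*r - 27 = (r + 3)*(r^2 - 9) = (r - 3)*(r + 3)*(r + 3)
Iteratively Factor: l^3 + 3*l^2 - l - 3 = (l + 1)*(l^2 + 2*l - 3) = (l + 1)*(l + 3)*(l - 1)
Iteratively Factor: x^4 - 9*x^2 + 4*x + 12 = (x + 1)*(x^3 - x^2 - 8*x + 12) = (x - 2)*(x + 1)*(x^2 + x - 6) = (x - 2)^2*(x + 1)*(x + 3)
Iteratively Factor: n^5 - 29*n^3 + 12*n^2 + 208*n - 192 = (n - 3)*(n^4 + 3*n^3 - 20*n^2 - 48*n + 64) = (n - 3)*(n + 4)*(n^3 - n^2 - 16*n + 16) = (n - 4)*(n - 3)*(n + 4)*(n^2 + 3*n - 4) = (n - 4)*(n - 3)*(n + 4)^2*(n - 1)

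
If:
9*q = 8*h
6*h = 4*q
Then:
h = 0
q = 0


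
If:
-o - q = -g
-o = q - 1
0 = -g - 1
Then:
No Solution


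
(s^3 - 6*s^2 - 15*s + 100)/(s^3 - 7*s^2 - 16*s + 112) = (s^2 - 10*s + 25)/(s^2 - 11*s + 28)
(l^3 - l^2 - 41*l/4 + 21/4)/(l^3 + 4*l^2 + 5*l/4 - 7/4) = (2*l^2 - l - 21)/(2*l^2 + 9*l + 7)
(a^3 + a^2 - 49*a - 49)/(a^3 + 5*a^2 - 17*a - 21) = (a - 7)/(a - 3)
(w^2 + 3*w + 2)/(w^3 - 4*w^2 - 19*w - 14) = 1/(w - 7)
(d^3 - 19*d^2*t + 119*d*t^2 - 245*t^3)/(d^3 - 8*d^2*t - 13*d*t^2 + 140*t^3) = (d - 7*t)/(d + 4*t)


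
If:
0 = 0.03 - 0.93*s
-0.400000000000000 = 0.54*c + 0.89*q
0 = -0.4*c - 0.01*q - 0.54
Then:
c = -1.36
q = 0.38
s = 0.03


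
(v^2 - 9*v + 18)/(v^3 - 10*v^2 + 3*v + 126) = (v - 3)/(v^2 - 4*v - 21)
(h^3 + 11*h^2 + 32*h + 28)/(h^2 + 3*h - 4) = (h^3 + 11*h^2 + 32*h + 28)/(h^2 + 3*h - 4)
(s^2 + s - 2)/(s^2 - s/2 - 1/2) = 2*(s + 2)/(2*s + 1)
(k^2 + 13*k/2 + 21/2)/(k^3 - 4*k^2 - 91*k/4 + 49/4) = 2*(k + 3)/(2*k^2 - 15*k + 7)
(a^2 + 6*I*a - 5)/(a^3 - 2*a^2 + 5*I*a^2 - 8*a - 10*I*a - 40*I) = (a + I)/(a^2 - 2*a - 8)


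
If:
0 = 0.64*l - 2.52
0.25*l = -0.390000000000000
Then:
No Solution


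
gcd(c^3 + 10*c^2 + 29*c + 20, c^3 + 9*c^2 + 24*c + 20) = c + 5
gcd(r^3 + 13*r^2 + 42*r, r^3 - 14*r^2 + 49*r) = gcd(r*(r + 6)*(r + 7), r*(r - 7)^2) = r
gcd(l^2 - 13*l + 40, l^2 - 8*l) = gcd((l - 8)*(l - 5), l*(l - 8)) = l - 8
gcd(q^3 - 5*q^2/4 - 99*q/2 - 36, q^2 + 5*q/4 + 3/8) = q + 3/4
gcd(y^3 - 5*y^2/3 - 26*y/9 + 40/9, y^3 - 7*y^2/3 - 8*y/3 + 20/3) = y^2 - y/3 - 10/3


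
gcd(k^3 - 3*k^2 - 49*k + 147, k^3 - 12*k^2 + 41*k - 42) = k^2 - 10*k + 21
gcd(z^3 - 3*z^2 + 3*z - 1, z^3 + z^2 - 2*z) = z - 1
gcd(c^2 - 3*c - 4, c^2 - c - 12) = c - 4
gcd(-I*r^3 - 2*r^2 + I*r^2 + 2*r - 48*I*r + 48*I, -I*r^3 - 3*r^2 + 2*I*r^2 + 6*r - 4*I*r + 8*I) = 1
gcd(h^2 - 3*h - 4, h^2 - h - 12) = h - 4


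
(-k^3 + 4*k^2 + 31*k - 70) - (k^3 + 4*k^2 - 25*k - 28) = -2*k^3 + 56*k - 42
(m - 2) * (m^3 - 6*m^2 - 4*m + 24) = m^4 - 8*m^3 + 8*m^2 + 32*m - 48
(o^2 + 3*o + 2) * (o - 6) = o^3 - 3*o^2 - 16*o - 12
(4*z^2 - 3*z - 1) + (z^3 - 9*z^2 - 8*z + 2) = z^3 - 5*z^2 - 11*z + 1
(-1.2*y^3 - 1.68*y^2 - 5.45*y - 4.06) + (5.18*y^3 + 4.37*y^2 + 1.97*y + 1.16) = 3.98*y^3 + 2.69*y^2 - 3.48*y - 2.9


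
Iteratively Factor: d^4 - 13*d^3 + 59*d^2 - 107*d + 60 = (d - 4)*(d^3 - 9*d^2 + 23*d - 15) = (d - 4)*(d - 3)*(d^2 - 6*d + 5) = (d - 4)*(d - 3)*(d - 1)*(d - 5)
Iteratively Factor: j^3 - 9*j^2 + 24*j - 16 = (j - 4)*(j^2 - 5*j + 4) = (j - 4)*(j - 1)*(j - 4)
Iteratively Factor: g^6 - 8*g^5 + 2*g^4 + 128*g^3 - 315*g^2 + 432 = (g - 4)*(g^5 - 4*g^4 - 14*g^3 + 72*g^2 - 27*g - 108) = (g - 4)*(g - 3)*(g^4 - g^3 - 17*g^2 + 21*g + 36) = (g - 4)*(g - 3)*(g + 4)*(g^3 - 5*g^2 + 3*g + 9) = (g - 4)*(g - 3)^2*(g + 4)*(g^2 - 2*g - 3) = (g - 4)*(g - 3)^3*(g + 4)*(g + 1)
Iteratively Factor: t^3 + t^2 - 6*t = (t - 2)*(t^2 + 3*t) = (t - 2)*(t + 3)*(t)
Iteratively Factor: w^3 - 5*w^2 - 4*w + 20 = (w + 2)*(w^2 - 7*w + 10) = (w - 5)*(w + 2)*(w - 2)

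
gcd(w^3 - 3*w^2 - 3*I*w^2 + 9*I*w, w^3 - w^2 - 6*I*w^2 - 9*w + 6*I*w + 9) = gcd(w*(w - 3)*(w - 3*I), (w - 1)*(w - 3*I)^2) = w - 3*I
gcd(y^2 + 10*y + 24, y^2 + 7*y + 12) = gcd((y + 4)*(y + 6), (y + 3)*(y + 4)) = y + 4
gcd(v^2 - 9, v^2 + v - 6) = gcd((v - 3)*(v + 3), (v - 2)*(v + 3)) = v + 3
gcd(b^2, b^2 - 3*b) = b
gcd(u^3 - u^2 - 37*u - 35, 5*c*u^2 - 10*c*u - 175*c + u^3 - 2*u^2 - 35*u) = u^2 - 2*u - 35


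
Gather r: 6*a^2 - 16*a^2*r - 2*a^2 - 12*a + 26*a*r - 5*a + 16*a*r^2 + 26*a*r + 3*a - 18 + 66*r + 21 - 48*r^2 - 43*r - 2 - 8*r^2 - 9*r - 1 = 4*a^2 - 14*a + r^2*(16*a - 56) + r*(-16*a^2 + 52*a + 14)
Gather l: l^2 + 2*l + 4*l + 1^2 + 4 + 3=l^2 + 6*l + 8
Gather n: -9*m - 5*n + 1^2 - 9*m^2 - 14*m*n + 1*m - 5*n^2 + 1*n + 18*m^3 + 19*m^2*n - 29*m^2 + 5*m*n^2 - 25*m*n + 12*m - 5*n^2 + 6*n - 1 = 18*m^3 - 38*m^2 + 4*m + n^2*(5*m - 10) + n*(19*m^2 - 39*m + 2)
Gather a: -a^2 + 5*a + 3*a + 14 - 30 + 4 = -a^2 + 8*a - 12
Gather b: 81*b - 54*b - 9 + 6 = 27*b - 3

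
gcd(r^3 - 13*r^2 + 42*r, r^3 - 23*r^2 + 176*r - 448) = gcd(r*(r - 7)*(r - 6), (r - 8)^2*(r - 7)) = r - 7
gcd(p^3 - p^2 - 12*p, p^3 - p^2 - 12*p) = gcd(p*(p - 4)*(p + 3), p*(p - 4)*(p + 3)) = p^3 - p^2 - 12*p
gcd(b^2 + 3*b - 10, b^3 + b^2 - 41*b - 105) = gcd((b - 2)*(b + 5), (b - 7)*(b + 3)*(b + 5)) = b + 5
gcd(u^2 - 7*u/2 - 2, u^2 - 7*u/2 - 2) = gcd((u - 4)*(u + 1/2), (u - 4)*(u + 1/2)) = u^2 - 7*u/2 - 2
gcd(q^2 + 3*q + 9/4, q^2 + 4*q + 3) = 1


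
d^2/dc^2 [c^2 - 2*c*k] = 2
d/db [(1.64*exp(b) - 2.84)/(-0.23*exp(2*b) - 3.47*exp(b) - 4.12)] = (0.3772*exp(2*b) - 1.3064*exp(b) - 16.6116)*exp(b)/(0.0529*exp(4*b) + 1.5962*exp(3*b) + 13.9361*exp(2*b) + 28.5928*exp(b) + 16.9744)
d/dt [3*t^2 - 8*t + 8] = 6*t - 8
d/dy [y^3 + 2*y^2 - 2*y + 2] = 3*y^2 + 4*y - 2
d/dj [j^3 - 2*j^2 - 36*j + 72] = 3*j^2 - 4*j - 36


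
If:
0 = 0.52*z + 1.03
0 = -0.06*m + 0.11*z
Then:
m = -3.63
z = -1.98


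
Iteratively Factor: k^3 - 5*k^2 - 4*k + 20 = (k + 2)*(k^2 - 7*k + 10) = (k - 5)*(k + 2)*(k - 2)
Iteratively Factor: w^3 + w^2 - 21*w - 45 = (w + 3)*(w^2 - 2*w - 15) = (w + 3)^2*(w - 5)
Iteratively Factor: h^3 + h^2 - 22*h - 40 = (h + 2)*(h^2 - h - 20) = (h - 5)*(h + 2)*(h + 4)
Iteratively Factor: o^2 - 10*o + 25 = (o - 5)*(o - 5)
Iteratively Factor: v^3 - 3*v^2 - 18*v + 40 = (v - 2)*(v^2 - v - 20) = (v - 2)*(v + 4)*(v - 5)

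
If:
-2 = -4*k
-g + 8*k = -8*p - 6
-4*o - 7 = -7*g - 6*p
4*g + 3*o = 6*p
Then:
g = 54/145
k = 1/2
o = -421/145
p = -349/290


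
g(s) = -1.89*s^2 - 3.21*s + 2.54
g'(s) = -3.78*s - 3.21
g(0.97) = -2.35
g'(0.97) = -6.88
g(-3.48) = -9.18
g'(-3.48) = 9.94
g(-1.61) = 2.81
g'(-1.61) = 2.88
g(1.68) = -8.19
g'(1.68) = -9.56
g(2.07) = -12.20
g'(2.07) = -11.03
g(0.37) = 1.09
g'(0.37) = -4.61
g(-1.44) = 3.24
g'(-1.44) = 2.23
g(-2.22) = 0.35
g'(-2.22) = 5.18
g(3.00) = -24.10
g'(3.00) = -14.55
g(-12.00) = -231.10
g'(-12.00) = 42.15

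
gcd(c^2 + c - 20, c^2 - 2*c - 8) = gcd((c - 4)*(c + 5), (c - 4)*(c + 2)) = c - 4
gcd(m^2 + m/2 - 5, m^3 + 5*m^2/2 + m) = 1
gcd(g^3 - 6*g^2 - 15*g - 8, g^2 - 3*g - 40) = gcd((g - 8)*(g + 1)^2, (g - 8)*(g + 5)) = g - 8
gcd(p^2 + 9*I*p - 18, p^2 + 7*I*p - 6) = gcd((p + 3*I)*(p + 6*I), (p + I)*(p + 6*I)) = p + 6*I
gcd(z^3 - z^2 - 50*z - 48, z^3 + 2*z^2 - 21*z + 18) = z + 6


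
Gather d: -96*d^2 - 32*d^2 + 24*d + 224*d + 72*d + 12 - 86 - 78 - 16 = -128*d^2 + 320*d - 168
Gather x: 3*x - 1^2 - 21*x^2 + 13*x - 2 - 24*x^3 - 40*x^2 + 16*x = -24*x^3 - 61*x^2 + 32*x - 3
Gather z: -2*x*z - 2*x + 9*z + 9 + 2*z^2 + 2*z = -2*x + 2*z^2 + z*(11 - 2*x) + 9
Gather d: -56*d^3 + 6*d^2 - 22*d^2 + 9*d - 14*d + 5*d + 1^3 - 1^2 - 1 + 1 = -56*d^3 - 16*d^2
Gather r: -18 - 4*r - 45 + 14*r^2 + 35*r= 14*r^2 + 31*r - 63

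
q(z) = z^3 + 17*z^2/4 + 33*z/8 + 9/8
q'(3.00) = 56.62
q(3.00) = 78.75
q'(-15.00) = 551.62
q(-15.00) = -2479.50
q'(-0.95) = -1.24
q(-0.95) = 0.18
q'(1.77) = 28.57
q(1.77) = 27.29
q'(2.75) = 50.19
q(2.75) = 65.41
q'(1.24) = 19.28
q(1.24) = 14.68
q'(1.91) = 31.30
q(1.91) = 31.48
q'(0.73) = 11.93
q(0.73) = 6.79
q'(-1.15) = -1.68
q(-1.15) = 0.48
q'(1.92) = 31.50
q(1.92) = 31.79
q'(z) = 3*z^2 + 17*z/2 + 33/8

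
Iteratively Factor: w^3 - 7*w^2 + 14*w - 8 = (w - 1)*(w^2 - 6*w + 8) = (w - 4)*(w - 1)*(w - 2)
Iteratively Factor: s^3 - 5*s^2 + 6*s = (s - 2)*(s^2 - 3*s) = (s - 3)*(s - 2)*(s)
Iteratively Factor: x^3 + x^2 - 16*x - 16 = (x - 4)*(x^2 + 5*x + 4) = (x - 4)*(x + 4)*(x + 1)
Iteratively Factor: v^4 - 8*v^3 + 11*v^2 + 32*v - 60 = (v + 2)*(v^3 - 10*v^2 + 31*v - 30) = (v - 3)*(v + 2)*(v^2 - 7*v + 10) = (v - 3)*(v - 2)*(v + 2)*(v - 5)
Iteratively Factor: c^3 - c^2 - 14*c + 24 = (c - 3)*(c^2 + 2*c - 8) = (c - 3)*(c - 2)*(c + 4)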